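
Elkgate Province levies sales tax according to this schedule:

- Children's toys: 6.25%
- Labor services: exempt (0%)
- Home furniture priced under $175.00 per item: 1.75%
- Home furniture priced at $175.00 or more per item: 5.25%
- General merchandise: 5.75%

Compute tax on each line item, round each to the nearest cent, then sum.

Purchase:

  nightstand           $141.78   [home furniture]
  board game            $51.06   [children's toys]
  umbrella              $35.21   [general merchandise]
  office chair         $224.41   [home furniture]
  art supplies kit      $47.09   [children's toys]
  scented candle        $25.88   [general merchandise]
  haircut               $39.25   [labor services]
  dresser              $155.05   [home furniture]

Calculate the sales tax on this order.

Nightstand $141.78: home furniture, under $175.00 → 1.75% → $2.48
Board game $51.06: children's toys → 6.25% → $3.19
Umbrella $35.21: general merchandise → 5.75% → $2.02
Office chair $224.41: home furniture, $175.00 or more → 5.25% → $11.78
Art supplies kit $47.09: children's toys → 6.25% → $2.94
Scented candle $25.88: general merchandise → 5.75% → $1.49
Haircut $39.25: labor services → 0% → $0.00
Dresser $155.05: home furniture, under $175.00 → 1.75% → $2.71
Total tax = $2.48 + $3.19 + $2.02 + $11.78 + $2.94 + $1.49 + $2.71 = $26.61

$26.61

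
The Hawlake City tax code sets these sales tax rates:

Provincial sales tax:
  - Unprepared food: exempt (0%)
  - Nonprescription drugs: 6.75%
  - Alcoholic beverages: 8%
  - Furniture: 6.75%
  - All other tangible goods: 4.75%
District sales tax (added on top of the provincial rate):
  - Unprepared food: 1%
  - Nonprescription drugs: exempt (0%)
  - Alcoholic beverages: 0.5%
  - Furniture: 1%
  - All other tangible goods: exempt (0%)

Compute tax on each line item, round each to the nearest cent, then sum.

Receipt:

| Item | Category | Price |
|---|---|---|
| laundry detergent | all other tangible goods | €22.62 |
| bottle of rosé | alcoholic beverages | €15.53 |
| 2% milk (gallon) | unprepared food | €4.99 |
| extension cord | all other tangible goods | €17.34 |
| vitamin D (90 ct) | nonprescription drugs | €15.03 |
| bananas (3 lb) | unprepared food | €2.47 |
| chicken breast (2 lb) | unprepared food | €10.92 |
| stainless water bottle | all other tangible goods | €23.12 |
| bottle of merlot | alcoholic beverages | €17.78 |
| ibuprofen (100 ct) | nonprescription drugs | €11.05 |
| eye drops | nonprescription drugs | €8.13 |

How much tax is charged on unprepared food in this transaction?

€0.18

2% milk (gallon) €4.99: unprepared food → 0% + 1% district = 1% → €0.05
Bananas (3 lb) €2.47: unprepared food → 0% + 1% district = 1% → €0.02
Chicken breast (2 lb) €10.92: unprepared food → 0% + 1% district = 1% → €0.11
Tax on unprepared food = €0.05 + €0.02 + €0.11 = €0.18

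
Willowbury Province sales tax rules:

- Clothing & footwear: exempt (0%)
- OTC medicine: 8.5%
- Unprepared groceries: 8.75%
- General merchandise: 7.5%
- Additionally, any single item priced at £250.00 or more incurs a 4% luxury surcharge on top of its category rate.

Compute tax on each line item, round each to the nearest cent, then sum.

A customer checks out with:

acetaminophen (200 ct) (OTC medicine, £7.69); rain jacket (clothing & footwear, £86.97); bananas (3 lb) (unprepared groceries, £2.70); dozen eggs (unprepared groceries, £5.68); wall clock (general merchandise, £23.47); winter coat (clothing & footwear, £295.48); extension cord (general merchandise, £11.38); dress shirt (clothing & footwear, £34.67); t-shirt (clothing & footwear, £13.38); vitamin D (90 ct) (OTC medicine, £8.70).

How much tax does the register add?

£16.56

Acetaminophen (200 ct) £7.69: OTC medicine → 8.5% → £0.65
Rain jacket £86.97: clothing & footwear → 0% → £0.00
Bananas (3 lb) £2.70: unprepared groceries → 8.75% → £0.24
Dozen eggs £5.68: unprepared groceries → 8.75% → £0.50
Wall clock £23.47: general merchandise → 7.5% → £1.76
Winter coat £295.48: clothing & footwear → 0% + 4% surcharge = 4% → £11.82
Extension cord £11.38: general merchandise → 7.5% → £0.85
Dress shirt £34.67: clothing & footwear → 0% → £0.00
T-shirt £13.38: clothing & footwear → 0% → £0.00
Vitamin D (90 ct) £8.70: OTC medicine → 8.5% → £0.74
Total tax = £0.65 + £0.24 + £0.50 + £1.76 + £11.82 + £0.85 + £0.74 = £16.56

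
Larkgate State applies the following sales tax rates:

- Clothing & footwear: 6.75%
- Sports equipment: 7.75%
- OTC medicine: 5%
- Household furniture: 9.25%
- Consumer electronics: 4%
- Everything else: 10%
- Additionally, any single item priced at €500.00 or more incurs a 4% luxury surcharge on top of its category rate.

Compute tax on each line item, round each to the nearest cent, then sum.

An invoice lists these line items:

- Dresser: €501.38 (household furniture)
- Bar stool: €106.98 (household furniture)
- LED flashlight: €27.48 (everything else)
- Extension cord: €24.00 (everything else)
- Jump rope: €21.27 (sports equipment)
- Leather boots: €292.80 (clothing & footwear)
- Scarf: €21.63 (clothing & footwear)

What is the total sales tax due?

€104.35

Dresser €501.38: household furniture → 9.25% + 4% surcharge = 13.25% → €66.43
Bar stool €106.98: household furniture → 9.25% → €9.90
LED flashlight €27.48: everything else → 10% → €2.75
Extension cord €24.00: everything else → 10% → €2.40
Jump rope €21.27: sports equipment → 7.75% → €1.65
Leather boots €292.80: clothing & footwear → 6.75% → €19.76
Scarf €21.63: clothing & footwear → 6.75% → €1.46
Total tax = €66.43 + €9.90 + €2.75 + €2.40 + €1.65 + €19.76 + €1.46 = €104.35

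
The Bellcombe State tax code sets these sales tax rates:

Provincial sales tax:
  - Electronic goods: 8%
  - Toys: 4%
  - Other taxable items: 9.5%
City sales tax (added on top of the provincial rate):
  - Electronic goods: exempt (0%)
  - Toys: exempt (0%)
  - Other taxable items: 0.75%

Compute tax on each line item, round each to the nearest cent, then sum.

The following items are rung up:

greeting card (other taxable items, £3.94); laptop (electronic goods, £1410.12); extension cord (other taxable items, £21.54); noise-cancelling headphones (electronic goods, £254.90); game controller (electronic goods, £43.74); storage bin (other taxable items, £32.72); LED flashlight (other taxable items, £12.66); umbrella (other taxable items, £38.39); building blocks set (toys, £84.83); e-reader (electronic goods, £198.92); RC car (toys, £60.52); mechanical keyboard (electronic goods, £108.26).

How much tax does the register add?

Greeting card £3.94: other taxable items → 9.5% + 0.75% city = 10.25% → £0.40
Laptop £1410.12: electronic goods → 8% + 0% city = 8% → £112.81
Extension cord £21.54: other taxable items → 9.5% + 0.75% city = 10.25% → £2.21
Noise-cancelling headphones £254.90: electronic goods → 8% + 0% city = 8% → £20.39
Game controller £43.74: electronic goods → 8% + 0% city = 8% → £3.50
Storage bin £32.72: other taxable items → 9.5% + 0.75% city = 10.25% → £3.35
LED flashlight £12.66: other taxable items → 9.5% + 0.75% city = 10.25% → £1.30
Umbrella £38.39: other taxable items → 9.5% + 0.75% city = 10.25% → £3.93
Building blocks set £84.83: toys → 4% + 0% city = 4% → £3.39
E-reader £198.92: electronic goods → 8% + 0% city = 8% → £15.91
RC car £60.52: toys → 4% + 0% city = 4% → £2.42
Mechanical keyboard £108.26: electronic goods → 8% + 0% city = 8% → £8.66
Total tax = £0.40 + £112.81 + £2.21 + £20.39 + £3.50 + £3.35 + £1.30 + £3.93 + £3.39 + £15.91 + £2.42 + £8.66 = £178.27

£178.27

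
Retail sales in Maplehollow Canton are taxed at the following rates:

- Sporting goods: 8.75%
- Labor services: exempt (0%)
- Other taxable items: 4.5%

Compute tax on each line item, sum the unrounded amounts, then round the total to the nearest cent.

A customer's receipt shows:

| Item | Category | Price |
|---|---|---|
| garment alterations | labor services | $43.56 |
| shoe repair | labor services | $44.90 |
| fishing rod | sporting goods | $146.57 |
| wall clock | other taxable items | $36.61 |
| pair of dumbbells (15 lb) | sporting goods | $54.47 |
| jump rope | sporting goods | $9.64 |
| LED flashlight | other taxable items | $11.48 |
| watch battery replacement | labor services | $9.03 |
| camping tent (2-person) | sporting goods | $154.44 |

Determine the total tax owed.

$34.11

Garment alterations $43.56: labor services → 0% → $0.00
Shoe repair $44.90: labor services → 0% → $0.00
Fishing rod $146.57: sporting goods → 8.75% → $12.824875
Wall clock $36.61: other taxable items → 4.5% → $1.64745
Pair of dumbbells (15 lb) $54.47: sporting goods → 8.75% → $4.766125
Jump rope $9.64: sporting goods → 8.75% → $0.8435
LED flashlight $11.48: other taxable items → 4.5% → $0.5166
Watch battery replacement $9.03: labor services → 0% → $0.00
Camping tent (2-person) $154.44: sporting goods → 8.75% → $13.5135
Unrounded tax sum = $34.11205 → $34.11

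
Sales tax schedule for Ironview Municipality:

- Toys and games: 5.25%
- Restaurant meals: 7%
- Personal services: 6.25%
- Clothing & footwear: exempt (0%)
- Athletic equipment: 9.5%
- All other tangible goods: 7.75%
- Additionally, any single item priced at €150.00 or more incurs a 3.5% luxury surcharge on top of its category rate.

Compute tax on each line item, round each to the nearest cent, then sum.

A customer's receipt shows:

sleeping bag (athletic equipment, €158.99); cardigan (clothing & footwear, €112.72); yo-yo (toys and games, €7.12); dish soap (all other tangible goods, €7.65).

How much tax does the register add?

Sleeping bag €158.99: athletic equipment → 9.5% + 3.5% surcharge = 13% → €20.67
Cardigan €112.72: clothing & footwear → 0% → €0.00
Yo-yo €7.12: toys and games → 5.25% → €0.37
Dish soap €7.65: all other tangible goods → 7.75% → €0.59
Total tax = €20.67 + €0.37 + €0.59 = €21.63

€21.63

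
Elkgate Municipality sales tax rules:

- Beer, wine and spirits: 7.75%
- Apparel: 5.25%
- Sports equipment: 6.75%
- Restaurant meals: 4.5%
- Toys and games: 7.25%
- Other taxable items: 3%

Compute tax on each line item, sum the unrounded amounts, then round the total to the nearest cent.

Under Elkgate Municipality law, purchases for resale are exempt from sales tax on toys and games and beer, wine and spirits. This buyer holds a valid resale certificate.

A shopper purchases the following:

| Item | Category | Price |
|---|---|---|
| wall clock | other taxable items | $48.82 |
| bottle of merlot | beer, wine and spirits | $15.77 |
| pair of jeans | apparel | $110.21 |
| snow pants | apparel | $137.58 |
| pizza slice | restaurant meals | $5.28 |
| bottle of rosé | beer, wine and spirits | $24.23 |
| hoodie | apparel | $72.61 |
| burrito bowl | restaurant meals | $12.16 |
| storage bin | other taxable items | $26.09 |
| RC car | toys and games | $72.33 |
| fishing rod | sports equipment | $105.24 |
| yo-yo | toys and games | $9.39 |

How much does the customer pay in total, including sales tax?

$666.67

Wall clock $48.82: other taxable items → 3% → $1.4646
Bottle of merlot $15.77: beer, wine and spirits, buyer-exempt → 0% → $0.00
Pair of jeans $110.21: apparel → 5.25% → $5.786025
Snow pants $137.58: apparel → 5.25% → $7.22295
Pizza slice $5.28: restaurant meals → 4.5% → $0.2376
Bottle of rosé $24.23: beer, wine and spirits, buyer-exempt → 0% → $0.00
Hoodie $72.61: apparel → 5.25% → $3.812025
Burrito bowl $12.16: restaurant meals → 4.5% → $0.5472
Storage bin $26.09: other taxable items → 3% → $0.7827
RC car $72.33: toys and games, buyer-exempt → 0% → $0.00
Fishing rod $105.24: sports equipment → 6.75% → $7.1037
Yo-yo $9.39: toys and games, buyer-exempt → 0% → $0.00
Subtotal = $639.71; unrounded tax = $26.9568 → $26.96; total due = $666.67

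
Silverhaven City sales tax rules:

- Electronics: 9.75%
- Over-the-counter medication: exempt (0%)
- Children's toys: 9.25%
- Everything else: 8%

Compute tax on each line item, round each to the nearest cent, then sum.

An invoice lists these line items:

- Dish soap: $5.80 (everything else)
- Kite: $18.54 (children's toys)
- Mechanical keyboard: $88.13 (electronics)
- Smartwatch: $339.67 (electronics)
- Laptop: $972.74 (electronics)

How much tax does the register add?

$138.72

Dish soap $5.80: everything else → 8% → $0.46
Kite $18.54: children's toys → 9.25% → $1.71
Mechanical keyboard $88.13: electronics → 9.75% → $8.59
Smartwatch $339.67: electronics → 9.75% → $33.12
Laptop $972.74: electronics → 9.75% → $94.84
Total tax = $0.46 + $1.71 + $8.59 + $33.12 + $94.84 = $138.72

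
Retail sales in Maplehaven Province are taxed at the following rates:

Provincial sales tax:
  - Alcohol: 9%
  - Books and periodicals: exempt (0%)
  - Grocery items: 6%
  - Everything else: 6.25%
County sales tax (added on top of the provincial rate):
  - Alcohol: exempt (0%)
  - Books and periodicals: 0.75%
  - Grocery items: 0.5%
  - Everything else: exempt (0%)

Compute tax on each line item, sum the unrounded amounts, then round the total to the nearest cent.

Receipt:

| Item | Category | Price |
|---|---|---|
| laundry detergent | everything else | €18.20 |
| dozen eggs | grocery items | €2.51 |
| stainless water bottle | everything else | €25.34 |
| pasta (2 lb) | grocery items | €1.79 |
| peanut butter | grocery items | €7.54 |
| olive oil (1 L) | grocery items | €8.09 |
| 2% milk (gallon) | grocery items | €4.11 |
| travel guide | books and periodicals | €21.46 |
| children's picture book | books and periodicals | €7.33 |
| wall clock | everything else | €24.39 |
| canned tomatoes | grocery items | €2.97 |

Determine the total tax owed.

€6.22

Laundry detergent €18.20: everything else → 6.25% + 0% county = 6.25% → €1.1375
Dozen eggs €2.51: grocery items → 6% + 0.5% county = 6.5% → €0.16315
Stainless water bottle €25.34: everything else → 6.25% + 0% county = 6.25% → €1.58375
Pasta (2 lb) €1.79: grocery items → 6% + 0.5% county = 6.5% → €0.11635
Peanut butter €7.54: grocery items → 6% + 0.5% county = 6.5% → €0.4901
Olive oil (1 L) €8.09: grocery items → 6% + 0.5% county = 6.5% → €0.52585
2% milk (gallon) €4.11: grocery items → 6% + 0.5% county = 6.5% → €0.26715
Travel guide €21.46: books and periodicals → 0% + 0.75% county = 0.75% → €0.16095
Children's picture book €7.33: books and periodicals → 0% + 0.75% county = 0.75% → €0.054975
Wall clock €24.39: everything else → 6.25% + 0% county = 6.25% → €1.524375
Canned tomatoes €2.97: grocery items → 6% + 0.5% county = 6.5% → €0.19305
Unrounded tax sum = €6.2172 → €6.22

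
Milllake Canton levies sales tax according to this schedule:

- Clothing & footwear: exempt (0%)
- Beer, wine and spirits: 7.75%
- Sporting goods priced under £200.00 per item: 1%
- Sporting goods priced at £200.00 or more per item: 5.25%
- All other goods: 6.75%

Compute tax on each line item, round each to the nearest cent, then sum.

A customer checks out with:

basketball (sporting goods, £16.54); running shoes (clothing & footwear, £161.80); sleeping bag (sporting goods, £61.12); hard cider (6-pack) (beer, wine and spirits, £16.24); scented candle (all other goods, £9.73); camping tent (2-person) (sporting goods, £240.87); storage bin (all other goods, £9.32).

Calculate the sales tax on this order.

Basketball £16.54: sporting goods, under £200.00 → 1% → £0.17
Running shoes £161.80: clothing & footwear → 0% → £0.00
Sleeping bag £61.12: sporting goods, under £200.00 → 1% → £0.61
Hard cider (6-pack) £16.24: beer, wine and spirits → 7.75% → £1.26
Scented candle £9.73: all other goods → 6.75% → £0.66
Camping tent (2-person) £240.87: sporting goods, £200.00 or more → 5.25% → £12.65
Storage bin £9.32: all other goods → 6.75% → £0.63
Total tax = £0.17 + £0.61 + £1.26 + £0.66 + £12.65 + £0.63 = £15.98

£15.98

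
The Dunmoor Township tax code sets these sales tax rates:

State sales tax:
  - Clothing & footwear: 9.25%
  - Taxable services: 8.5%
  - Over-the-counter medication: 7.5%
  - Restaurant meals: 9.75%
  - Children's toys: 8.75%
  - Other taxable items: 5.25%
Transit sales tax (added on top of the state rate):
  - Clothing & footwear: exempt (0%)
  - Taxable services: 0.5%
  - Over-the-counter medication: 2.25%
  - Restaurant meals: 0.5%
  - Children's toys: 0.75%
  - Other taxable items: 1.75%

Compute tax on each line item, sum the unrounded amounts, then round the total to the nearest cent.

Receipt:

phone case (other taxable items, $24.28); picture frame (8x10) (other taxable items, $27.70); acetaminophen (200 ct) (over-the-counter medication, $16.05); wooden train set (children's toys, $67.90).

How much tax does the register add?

$11.65

Phone case $24.28: other taxable items → 5.25% + 1.75% transit = 7% → $1.6996
Picture frame (8x10) $27.70: other taxable items → 5.25% + 1.75% transit = 7% → $1.939
Acetaminophen (200 ct) $16.05: over-the-counter medication → 7.5% + 2.25% transit = 9.75% → $1.564875
Wooden train set $67.90: children's toys → 8.75% + 0.75% transit = 9.5% → $6.4505
Unrounded tax sum = $11.653975 → $11.65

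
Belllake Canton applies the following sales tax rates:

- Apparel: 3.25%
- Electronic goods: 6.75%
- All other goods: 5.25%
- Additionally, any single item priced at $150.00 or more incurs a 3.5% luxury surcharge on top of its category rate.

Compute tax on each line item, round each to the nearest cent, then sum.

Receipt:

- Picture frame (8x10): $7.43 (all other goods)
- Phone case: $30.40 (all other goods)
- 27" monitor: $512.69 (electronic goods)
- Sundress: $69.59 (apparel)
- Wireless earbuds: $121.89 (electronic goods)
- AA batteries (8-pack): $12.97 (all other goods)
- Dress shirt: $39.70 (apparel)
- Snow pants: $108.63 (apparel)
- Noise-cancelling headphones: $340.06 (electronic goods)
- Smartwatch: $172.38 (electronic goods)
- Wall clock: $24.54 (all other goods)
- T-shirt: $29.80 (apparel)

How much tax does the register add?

$125.32

Picture frame (8x10) $7.43: all other goods → 5.25% → $0.39
Phone case $30.40: all other goods → 5.25% → $1.60
27" monitor $512.69: electronic goods → 6.75% + 3.5% surcharge = 10.25% → $52.55
Sundress $69.59: apparel → 3.25% → $2.26
Wireless earbuds $121.89: electronic goods → 6.75% → $8.23
AA batteries (8-pack) $12.97: all other goods → 5.25% → $0.68
Dress shirt $39.70: apparel → 3.25% → $1.29
Snow pants $108.63: apparel → 3.25% → $3.53
Noise-cancelling headphones $340.06: electronic goods → 6.75% + 3.5% surcharge = 10.25% → $34.86
Smartwatch $172.38: electronic goods → 6.75% + 3.5% surcharge = 10.25% → $17.67
Wall clock $24.54: all other goods → 5.25% → $1.29
T-shirt $29.80: apparel → 3.25% → $0.97
Total tax = $0.39 + $1.60 + $52.55 + $2.26 + $8.23 + $0.68 + $1.29 + $3.53 + $34.86 + $17.67 + $1.29 + $0.97 = $125.32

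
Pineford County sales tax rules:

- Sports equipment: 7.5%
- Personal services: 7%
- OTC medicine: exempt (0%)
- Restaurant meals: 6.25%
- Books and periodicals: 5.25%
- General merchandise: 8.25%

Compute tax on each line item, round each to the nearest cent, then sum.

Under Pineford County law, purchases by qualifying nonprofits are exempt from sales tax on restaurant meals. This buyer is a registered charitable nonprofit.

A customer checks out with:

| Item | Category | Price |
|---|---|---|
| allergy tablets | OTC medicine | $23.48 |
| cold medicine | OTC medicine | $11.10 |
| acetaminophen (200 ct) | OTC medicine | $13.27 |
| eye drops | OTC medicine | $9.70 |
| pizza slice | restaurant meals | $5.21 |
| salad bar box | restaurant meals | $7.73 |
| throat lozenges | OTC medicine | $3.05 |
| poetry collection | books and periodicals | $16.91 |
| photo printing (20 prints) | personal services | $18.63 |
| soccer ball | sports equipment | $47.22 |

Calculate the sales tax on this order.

$5.73

Allergy tablets $23.48: OTC medicine → 0% → $0.00
Cold medicine $11.10: OTC medicine → 0% → $0.00
Acetaminophen (200 ct) $13.27: OTC medicine → 0% → $0.00
Eye drops $9.70: OTC medicine → 0% → $0.00
Pizza slice $5.21: restaurant meals, buyer-exempt → 0% → $0.00
Salad bar box $7.73: restaurant meals, buyer-exempt → 0% → $0.00
Throat lozenges $3.05: OTC medicine → 0% → $0.00
Poetry collection $16.91: books and periodicals → 5.25% → $0.89
Photo printing (20 prints) $18.63: personal services → 7% → $1.30
Soccer ball $47.22: sports equipment → 7.5% → $3.54
Total tax = $0.89 + $1.30 + $3.54 = $5.73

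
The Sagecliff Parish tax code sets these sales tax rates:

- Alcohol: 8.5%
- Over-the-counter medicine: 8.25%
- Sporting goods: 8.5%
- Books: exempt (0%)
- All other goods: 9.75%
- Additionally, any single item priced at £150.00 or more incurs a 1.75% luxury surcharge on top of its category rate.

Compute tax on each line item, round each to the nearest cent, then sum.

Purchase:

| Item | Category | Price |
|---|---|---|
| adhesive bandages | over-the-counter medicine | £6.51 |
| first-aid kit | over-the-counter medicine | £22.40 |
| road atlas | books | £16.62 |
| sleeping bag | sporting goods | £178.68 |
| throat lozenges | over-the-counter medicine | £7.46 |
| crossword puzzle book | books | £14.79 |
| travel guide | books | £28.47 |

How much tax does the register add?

Adhesive bandages £6.51: over-the-counter medicine → 8.25% → £0.54
First-aid kit £22.40: over-the-counter medicine → 8.25% → £1.85
Road atlas £16.62: books → 0% → £0.00
Sleeping bag £178.68: sporting goods → 8.5% + 1.75% surcharge = 10.25% → £18.31
Throat lozenges £7.46: over-the-counter medicine → 8.25% → £0.62
Crossword puzzle book £14.79: books → 0% → £0.00
Travel guide £28.47: books → 0% → £0.00
Total tax = £0.54 + £1.85 + £18.31 + £0.62 = £21.32

£21.32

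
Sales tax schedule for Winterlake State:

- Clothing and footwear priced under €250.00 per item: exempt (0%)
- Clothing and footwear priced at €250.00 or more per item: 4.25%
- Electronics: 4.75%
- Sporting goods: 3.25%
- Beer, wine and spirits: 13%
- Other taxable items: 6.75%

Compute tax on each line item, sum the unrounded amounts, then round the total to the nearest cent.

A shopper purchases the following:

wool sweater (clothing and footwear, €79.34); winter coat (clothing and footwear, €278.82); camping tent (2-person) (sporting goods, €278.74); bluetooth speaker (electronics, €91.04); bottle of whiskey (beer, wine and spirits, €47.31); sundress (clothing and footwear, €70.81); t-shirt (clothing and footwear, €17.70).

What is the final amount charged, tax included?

Wool sweater €79.34: clothing and footwear, under €250.00 → 0% → €0.00
Winter coat €278.82: clothing and footwear, €250.00 or more → 4.25% → €11.84985
Camping tent (2-person) €278.74: sporting goods → 3.25% → €9.05905
Bluetooth speaker €91.04: electronics → 4.75% → €4.3244
Bottle of whiskey €47.31: beer, wine and spirits → 13% → €6.1503
Sundress €70.81: clothing and footwear, under €250.00 → 0% → €0.00
T-shirt €17.70: clothing and footwear, under €250.00 → 0% → €0.00
Subtotal = €863.76; unrounded tax = €31.3836 → €31.38; total due = €895.14

€895.14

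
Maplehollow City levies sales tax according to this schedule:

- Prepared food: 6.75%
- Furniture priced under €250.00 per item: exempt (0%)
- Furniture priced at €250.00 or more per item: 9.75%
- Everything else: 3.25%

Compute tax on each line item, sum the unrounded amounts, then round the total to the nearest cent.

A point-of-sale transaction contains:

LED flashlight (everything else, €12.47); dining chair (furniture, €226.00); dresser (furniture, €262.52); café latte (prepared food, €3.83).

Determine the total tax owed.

€26.26

LED flashlight €12.47: everything else → 3.25% → €0.405275
Dining chair €226.00: furniture, under €250.00 → 0% → €0.00
Dresser €262.52: furniture, €250.00 or more → 9.75% → €25.5957
Café latte €3.83: prepared food → 6.75% → €0.258525
Unrounded tax sum = €26.2595 → €26.26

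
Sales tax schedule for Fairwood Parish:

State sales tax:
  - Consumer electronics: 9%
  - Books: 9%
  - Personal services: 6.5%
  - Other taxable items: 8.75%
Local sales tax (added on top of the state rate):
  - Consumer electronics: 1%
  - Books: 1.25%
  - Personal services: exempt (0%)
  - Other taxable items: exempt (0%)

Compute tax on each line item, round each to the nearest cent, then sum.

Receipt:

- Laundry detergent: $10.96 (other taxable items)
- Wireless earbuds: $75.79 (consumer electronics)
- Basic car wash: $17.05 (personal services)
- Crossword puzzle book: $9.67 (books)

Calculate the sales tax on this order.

$10.64

Laundry detergent $10.96: other taxable items → 8.75% + 0% local = 8.75% → $0.96
Wireless earbuds $75.79: consumer electronics → 9% + 1% local = 10% → $7.58
Basic car wash $17.05: personal services → 6.5% + 0% local = 6.5% → $1.11
Crossword puzzle book $9.67: books → 9% + 1.25% local = 10.25% → $0.99
Total tax = $0.96 + $7.58 + $1.11 + $0.99 = $10.64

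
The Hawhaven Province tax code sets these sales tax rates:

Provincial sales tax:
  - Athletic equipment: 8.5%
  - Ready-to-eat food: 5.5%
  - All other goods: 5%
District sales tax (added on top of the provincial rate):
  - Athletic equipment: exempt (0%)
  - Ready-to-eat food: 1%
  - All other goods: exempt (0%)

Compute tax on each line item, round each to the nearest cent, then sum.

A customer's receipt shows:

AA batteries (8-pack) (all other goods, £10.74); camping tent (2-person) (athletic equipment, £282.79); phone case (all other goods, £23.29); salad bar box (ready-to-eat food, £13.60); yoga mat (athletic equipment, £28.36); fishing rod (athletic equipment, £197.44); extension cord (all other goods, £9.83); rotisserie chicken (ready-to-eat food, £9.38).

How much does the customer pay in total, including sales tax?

£622.34

AA batteries (8-pack) £10.74: all other goods → 5% + 0% district = 5% → £0.54
Camping tent (2-person) £282.79: athletic equipment → 8.5% + 0% district = 8.5% → £24.04
Phone case £23.29: all other goods → 5% + 0% district = 5% → £1.16
Salad bar box £13.60: ready-to-eat food → 5.5% + 1% district = 6.5% → £0.88
Yoga mat £28.36: athletic equipment → 8.5% + 0% district = 8.5% → £2.41
Fishing rod £197.44: athletic equipment → 8.5% + 0% district = 8.5% → £16.78
Extension cord £9.83: all other goods → 5% + 0% district = 5% → £0.49
Rotisserie chicken £9.38: ready-to-eat food → 5.5% + 1% district = 6.5% → £0.61
Subtotal = £575.43; tax = £46.91; total due = £622.34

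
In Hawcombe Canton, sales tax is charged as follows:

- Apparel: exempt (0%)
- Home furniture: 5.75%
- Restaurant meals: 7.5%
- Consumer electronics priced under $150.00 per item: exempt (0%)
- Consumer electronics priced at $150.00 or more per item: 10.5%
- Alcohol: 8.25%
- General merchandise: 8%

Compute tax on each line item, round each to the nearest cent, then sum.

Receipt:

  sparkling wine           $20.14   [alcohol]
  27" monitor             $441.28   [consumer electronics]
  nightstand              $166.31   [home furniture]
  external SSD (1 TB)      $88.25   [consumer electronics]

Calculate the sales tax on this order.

Sparkling wine $20.14: alcohol → 8.25% → $1.66
27" monitor $441.28: consumer electronics, $150.00 or more → 10.5% → $46.33
Nightstand $166.31: home furniture → 5.75% → $9.56
External SSD (1 TB) $88.25: consumer electronics, under $150.00 → 0% → $0.00
Total tax = $1.66 + $46.33 + $9.56 = $57.55

$57.55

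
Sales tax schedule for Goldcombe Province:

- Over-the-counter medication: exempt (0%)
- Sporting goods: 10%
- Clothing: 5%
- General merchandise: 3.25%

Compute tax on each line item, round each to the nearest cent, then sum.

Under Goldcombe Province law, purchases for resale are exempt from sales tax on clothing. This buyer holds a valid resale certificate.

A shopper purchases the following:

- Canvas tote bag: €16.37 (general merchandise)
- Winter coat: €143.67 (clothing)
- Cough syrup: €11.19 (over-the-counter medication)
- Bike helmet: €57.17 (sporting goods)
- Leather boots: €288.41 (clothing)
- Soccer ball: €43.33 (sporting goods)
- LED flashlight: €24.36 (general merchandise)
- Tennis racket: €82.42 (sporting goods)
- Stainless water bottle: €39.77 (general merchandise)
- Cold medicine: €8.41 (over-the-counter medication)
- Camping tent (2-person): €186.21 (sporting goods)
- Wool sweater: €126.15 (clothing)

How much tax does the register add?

€39.52

Canvas tote bag €16.37: general merchandise → 3.25% → €0.53
Winter coat €143.67: clothing, buyer-exempt → 0% → €0.00
Cough syrup €11.19: over-the-counter medication → 0% → €0.00
Bike helmet €57.17: sporting goods → 10% → €5.72
Leather boots €288.41: clothing, buyer-exempt → 0% → €0.00
Soccer ball €43.33: sporting goods → 10% → €4.33
LED flashlight €24.36: general merchandise → 3.25% → €0.79
Tennis racket €82.42: sporting goods → 10% → €8.24
Stainless water bottle €39.77: general merchandise → 3.25% → €1.29
Cold medicine €8.41: over-the-counter medication → 0% → €0.00
Camping tent (2-person) €186.21: sporting goods → 10% → €18.62
Wool sweater €126.15: clothing, buyer-exempt → 0% → €0.00
Total tax = €0.53 + €5.72 + €4.33 + €0.79 + €8.24 + €1.29 + €18.62 = €39.52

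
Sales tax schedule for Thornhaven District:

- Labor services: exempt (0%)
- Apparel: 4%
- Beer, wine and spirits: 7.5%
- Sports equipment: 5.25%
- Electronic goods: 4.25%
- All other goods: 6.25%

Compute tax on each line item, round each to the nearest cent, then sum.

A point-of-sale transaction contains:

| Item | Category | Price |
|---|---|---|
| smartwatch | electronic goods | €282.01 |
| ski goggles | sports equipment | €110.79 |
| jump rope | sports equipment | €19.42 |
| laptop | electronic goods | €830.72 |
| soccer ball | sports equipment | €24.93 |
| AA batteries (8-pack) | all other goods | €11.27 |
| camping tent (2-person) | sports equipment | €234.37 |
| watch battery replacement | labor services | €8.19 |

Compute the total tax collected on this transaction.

Smartwatch €282.01: electronic goods → 4.25% → €11.99
Ski goggles €110.79: sports equipment → 5.25% → €5.82
Jump rope €19.42: sports equipment → 5.25% → €1.02
Laptop €830.72: electronic goods → 4.25% → €35.31
Soccer ball €24.93: sports equipment → 5.25% → €1.31
AA batteries (8-pack) €11.27: all other goods → 6.25% → €0.70
Camping tent (2-person) €234.37: sports equipment → 5.25% → €12.30
Watch battery replacement €8.19: labor services → 0% → €0.00
Total tax = €11.99 + €5.82 + €1.02 + €35.31 + €1.31 + €0.70 + €12.30 = €68.45

€68.45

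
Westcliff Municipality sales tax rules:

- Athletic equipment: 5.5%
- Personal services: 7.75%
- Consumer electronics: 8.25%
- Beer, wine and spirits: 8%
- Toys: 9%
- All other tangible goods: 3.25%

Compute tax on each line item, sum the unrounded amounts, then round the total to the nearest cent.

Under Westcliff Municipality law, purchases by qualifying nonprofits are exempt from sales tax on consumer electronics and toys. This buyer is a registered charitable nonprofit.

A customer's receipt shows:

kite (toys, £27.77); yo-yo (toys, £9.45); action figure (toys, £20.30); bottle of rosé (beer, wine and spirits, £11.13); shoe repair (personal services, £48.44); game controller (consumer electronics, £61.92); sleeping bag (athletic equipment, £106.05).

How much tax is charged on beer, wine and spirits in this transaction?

Bottle of rosé £11.13: beer, wine and spirits → 8% → £0.8904
Tax on beer, wine and spirits: unrounded sum = £0.8904 → £0.89

£0.89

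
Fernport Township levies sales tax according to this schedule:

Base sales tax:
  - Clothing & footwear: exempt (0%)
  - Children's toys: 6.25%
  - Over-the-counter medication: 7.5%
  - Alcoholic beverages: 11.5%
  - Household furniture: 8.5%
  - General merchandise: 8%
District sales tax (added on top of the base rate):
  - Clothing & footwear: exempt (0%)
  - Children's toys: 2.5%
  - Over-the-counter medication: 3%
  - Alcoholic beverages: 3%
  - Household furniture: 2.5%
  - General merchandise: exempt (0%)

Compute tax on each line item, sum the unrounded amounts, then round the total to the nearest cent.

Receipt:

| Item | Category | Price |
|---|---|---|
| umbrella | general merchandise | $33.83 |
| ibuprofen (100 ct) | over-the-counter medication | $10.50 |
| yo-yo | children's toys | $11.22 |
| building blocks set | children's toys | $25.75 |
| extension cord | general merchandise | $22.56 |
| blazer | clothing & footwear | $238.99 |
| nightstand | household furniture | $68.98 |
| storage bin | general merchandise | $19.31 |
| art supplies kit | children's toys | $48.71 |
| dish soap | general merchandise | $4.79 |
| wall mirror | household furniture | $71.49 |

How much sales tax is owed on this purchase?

Umbrella $33.83: general merchandise → 8% + 0% district = 8% → $2.7064
Ibuprofen (100 ct) $10.50: over-the-counter medication → 7.5% + 3% district = 10.5% → $1.1025
Yo-yo $11.22: children's toys → 6.25% + 2.5% district = 8.75% → $0.98175
Building blocks set $25.75: children's toys → 6.25% + 2.5% district = 8.75% → $2.253125
Extension cord $22.56: general merchandise → 8% + 0% district = 8% → $1.8048
Blazer $238.99: clothing & footwear → 0% + 0% district = 0% → $0.00
Nightstand $68.98: household furniture → 8.5% + 2.5% district = 11% → $7.5878
Storage bin $19.31: general merchandise → 8% + 0% district = 8% → $1.5448
Art supplies kit $48.71: children's toys → 6.25% + 2.5% district = 8.75% → $4.262125
Dish soap $4.79: general merchandise → 8% + 0% district = 8% → $0.3832
Wall mirror $71.49: household furniture → 8.5% + 2.5% district = 11% → $7.8639
Unrounded tax sum = $30.4904 → $30.49

$30.49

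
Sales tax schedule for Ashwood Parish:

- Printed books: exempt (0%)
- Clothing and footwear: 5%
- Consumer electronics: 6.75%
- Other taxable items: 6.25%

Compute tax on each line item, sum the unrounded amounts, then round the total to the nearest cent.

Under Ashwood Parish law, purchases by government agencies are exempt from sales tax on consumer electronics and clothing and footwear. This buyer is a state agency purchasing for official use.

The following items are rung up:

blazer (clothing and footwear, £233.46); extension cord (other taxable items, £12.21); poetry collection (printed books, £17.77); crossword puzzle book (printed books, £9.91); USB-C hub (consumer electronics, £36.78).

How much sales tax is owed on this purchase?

£0.76

Blazer £233.46: clothing and footwear, buyer-exempt → 0% → £0.00
Extension cord £12.21: other taxable items → 6.25% → £0.763125
Poetry collection £17.77: printed books → 0% → £0.00
Crossword puzzle book £9.91: printed books → 0% → £0.00
USB-C hub £36.78: consumer electronics, buyer-exempt → 0% → £0.00
Unrounded tax sum = £0.763125 → £0.76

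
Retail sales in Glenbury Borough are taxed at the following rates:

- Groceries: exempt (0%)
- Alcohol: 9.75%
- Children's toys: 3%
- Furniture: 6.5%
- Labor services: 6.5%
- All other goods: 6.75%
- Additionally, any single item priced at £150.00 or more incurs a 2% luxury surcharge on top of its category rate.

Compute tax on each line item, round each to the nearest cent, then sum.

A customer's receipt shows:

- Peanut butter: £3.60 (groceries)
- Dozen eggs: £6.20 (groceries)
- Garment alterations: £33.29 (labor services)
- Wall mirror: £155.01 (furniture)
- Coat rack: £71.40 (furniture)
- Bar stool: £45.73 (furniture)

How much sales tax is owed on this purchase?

£22.95

Peanut butter £3.60: groceries → 0% → £0.00
Dozen eggs £6.20: groceries → 0% → £0.00
Garment alterations £33.29: labor services → 6.5% → £2.16
Wall mirror £155.01: furniture → 6.5% + 2% surcharge = 8.5% → £13.18
Coat rack £71.40: furniture → 6.5% → £4.64
Bar stool £45.73: furniture → 6.5% → £2.97
Total tax = £2.16 + £13.18 + £4.64 + £2.97 = £22.95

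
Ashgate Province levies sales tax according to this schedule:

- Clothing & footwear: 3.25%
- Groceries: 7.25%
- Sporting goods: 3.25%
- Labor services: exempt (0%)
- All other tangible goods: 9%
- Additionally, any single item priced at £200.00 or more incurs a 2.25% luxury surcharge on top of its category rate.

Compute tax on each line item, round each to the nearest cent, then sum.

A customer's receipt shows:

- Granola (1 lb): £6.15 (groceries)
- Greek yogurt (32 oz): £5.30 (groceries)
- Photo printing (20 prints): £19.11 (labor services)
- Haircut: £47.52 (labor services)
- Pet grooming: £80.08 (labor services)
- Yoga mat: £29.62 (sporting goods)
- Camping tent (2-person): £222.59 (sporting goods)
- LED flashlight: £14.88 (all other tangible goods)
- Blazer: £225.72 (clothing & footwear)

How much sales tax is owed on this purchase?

Granola (1 lb) £6.15: groceries → 7.25% → £0.45
Greek yogurt (32 oz) £5.30: groceries → 7.25% → £0.38
Photo printing (20 prints) £19.11: labor services → 0% → £0.00
Haircut £47.52: labor services → 0% → £0.00
Pet grooming £80.08: labor services → 0% → £0.00
Yoga mat £29.62: sporting goods → 3.25% → £0.96
Camping tent (2-person) £222.59: sporting goods → 3.25% + 2.25% surcharge = 5.5% → £12.24
LED flashlight £14.88: all other tangible goods → 9% → £1.34
Blazer £225.72: clothing & footwear → 3.25% + 2.25% surcharge = 5.5% → £12.41
Total tax = £0.45 + £0.38 + £0.96 + £12.24 + £1.34 + £12.41 = £27.78

£27.78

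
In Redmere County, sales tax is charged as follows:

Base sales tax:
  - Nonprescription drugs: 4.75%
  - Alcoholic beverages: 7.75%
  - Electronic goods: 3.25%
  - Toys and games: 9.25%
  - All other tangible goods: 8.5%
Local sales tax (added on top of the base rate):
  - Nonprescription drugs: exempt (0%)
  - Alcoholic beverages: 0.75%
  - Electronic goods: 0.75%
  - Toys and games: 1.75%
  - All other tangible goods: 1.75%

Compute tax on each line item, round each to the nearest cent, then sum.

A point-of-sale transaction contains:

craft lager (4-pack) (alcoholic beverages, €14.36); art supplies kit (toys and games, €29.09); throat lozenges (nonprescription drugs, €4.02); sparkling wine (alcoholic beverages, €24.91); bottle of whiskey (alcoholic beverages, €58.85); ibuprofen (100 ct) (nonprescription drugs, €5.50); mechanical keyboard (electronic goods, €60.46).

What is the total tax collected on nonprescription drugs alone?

€0.45

Throat lozenges €4.02: nonprescription drugs → 4.75% + 0% local = 4.75% → €0.19
Ibuprofen (100 ct) €5.50: nonprescription drugs → 4.75% + 0% local = 4.75% → €0.26
Tax on nonprescription drugs = €0.19 + €0.26 = €0.45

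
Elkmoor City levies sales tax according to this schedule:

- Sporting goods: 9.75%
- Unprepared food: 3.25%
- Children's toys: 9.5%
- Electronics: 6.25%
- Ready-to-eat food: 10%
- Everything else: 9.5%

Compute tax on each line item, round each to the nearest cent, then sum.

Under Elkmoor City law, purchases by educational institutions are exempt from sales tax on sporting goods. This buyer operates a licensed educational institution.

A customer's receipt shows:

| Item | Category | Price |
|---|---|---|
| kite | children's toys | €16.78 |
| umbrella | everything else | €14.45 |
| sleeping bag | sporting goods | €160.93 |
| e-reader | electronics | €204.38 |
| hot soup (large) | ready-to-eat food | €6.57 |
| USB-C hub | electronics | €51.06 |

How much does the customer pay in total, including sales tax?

Kite €16.78: children's toys → 9.5% → €1.59
Umbrella €14.45: everything else → 9.5% → €1.37
Sleeping bag €160.93: sporting goods, buyer-exempt → 0% → €0.00
E-reader €204.38: electronics → 6.25% → €12.77
Hot soup (large) €6.57: ready-to-eat food → 10% → €0.66
USB-C hub €51.06: electronics → 6.25% → €3.19
Subtotal = €454.17; tax = €19.58; total due = €473.75

€473.75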